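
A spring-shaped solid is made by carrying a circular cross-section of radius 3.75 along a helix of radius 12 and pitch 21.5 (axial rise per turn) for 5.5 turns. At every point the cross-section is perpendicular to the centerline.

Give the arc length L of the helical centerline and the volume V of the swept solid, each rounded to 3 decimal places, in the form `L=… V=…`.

2πR = 2π·12 = 75.398224
per-turn = √(75.398224² + 21.5²) = √(5684.8921 + 462.25) = √6147.1421 = 78.403713
L = 5.5 × 78.403713 = 431.220419
V = π·3.75² × L = 44.178647 × 431.220419 = 19050.734528

L=431.220 V=19050.735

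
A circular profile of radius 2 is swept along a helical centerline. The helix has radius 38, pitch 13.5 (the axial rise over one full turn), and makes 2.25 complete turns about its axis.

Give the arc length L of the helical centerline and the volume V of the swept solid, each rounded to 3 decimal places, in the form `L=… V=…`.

2πR = 2π·38 = 238.761042
per-turn = √(238.761042² + 13.5²) = √(57006.8350 + 182.25) = √57189.0850 = 239.142395
L = 2.25 × 239.142395 = 538.070388
V = π·2² × L = 12.566371 × 538.070388 = 6761.591918

L=538.070 V=6761.592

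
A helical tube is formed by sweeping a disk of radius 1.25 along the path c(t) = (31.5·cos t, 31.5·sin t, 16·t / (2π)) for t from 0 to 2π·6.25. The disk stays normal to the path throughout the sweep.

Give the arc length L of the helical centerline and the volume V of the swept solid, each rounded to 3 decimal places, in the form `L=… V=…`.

2πR = 2π·31.5 = 197.920337
per-turn = √(197.920337² + 16²) = √(39172.4599 + 256) = √39428.4599 = 198.566009
L = 6.25 × 198.566009 = 1241.037555
V = π·1.25² × L = 4.908739 × 1241.037555 = 6091.928854

L=1241.038 V=6091.929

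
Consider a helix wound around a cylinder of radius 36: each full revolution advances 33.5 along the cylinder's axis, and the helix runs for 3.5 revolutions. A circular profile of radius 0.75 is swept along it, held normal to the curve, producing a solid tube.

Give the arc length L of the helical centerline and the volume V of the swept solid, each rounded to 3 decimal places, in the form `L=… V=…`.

2πR = 2π·36 = 226.194671
per-turn = √(226.194671² + 33.5²) = √(51164.0292 + 1122.25) = √52286.2792 = 228.661932
L = 3.5 × 228.661932 = 800.316763
V = π·0.75² × L = 1.767146 × 800.316763 = 1414.276460

L=800.317 V=1414.276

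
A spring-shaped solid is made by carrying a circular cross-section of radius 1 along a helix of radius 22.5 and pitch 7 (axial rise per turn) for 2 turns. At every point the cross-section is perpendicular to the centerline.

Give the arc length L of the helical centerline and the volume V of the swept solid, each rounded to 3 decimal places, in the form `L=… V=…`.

2πR = 2π·22.5 = 141.371669
per-turn = √(141.371669² + 7²) = √(19985.9489 + 49) = √20034.9489 = 141.544865
L = 2 × 141.544865 = 283.089731
V = π·1² × L = 3.141593 × 283.089731 = 889.352618

L=283.090 V=889.353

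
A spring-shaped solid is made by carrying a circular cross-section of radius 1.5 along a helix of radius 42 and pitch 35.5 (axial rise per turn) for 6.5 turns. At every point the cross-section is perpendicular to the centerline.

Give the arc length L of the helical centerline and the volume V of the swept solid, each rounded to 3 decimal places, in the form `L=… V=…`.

2πR = 2π·42 = 263.893783
per-turn = √(263.893783² + 35.5²) = √(69639.9287 + 1260.25) = √70900.1787 = 266.270875
L = 6.5 × 266.270875 = 1730.760685
V = π·1.5² × L = 7.068583 × 1730.760685 = 12234.026368

L=1730.761 V=12234.026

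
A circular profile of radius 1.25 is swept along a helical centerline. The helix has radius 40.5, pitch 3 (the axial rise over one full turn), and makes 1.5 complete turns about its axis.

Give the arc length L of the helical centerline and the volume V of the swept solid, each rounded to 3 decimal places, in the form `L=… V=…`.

L=381.730 V=1873.813

2πR = 2π·40.5 = 254.469005
per-turn = √(254.469005² + 3²) = √(64754.4745 + 9) = √64763.4745 = 254.486688
L = 1.5 × 254.486688 = 381.730032
V = π·1.25² × L = 4.908739 × 381.730032 = 1873.812914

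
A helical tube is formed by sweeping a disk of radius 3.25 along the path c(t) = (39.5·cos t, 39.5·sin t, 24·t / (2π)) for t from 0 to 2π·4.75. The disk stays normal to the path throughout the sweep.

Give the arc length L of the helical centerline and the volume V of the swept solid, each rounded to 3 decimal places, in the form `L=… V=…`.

L=1184.382 V=39301.428

2πR = 2π·39.5 = 248.185820
per-turn = √(248.185820² + 24²) = √(61596.2011 + 576) = √62172.2011 = 249.343540
L = 4.75 × 249.343540 = 1184.381816
V = π·3.25² × L = 33.183072 × 1184.381816 = 39301.427561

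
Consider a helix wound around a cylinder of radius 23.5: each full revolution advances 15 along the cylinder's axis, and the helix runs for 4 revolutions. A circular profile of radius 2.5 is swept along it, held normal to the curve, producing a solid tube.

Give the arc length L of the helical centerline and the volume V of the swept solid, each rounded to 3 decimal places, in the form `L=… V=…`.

2πR = 2π·23.5 = 147.654855
per-turn = √(147.654855² + 15²) = √(21801.9561 + 225) = √22026.9561 = 148.414811
L = 4 × 148.414811 = 593.659244
V = π·2.5² × L = 19.634954 × 593.659244 = 11656.471997

L=593.659 V=11656.472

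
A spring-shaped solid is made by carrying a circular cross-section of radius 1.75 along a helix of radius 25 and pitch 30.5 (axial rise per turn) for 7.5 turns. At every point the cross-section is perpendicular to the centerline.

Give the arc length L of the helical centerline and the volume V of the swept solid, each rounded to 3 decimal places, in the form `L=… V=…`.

L=1200.100 V=11546.314

2πR = 2π·25 = 157.079633
per-turn = √(157.079633² + 30.5²) = √(24674.0110 + 930.25) = √25604.2610 = 160.013315
L = 7.5 × 160.013315 = 1200.099863
V = π·1.75² × L = 9.621128 × 1200.099863 = 11546.313798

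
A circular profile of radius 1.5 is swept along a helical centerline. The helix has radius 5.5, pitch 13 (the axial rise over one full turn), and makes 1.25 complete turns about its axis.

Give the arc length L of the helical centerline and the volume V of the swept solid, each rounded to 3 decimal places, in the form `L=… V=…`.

L=46.152 V=326.231

2πR = 2π·5.5 = 34.557519
per-turn = √(34.557519² + 13²) = √(1194.2221 + 169) = √1363.2221 = 36.921838
L = 1.25 × 36.921838 = 46.152298
V = π·1.5² × L = 7.068583 × 46.152298 = 326.231369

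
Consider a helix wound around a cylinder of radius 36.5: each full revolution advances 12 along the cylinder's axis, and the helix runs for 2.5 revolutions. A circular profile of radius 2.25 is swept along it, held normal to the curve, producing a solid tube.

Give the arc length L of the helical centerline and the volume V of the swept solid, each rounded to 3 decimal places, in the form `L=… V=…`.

2πR = 2π·36.5 = 229.336264
per-turn = √(229.336264² + 12²) = √(52595.1219 + 144) = √52739.1219 = 229.649999
L = 2.5 × 229.649999 = 574.124996
V = π·2.25² × L = 15.904313 × 574.124996 = 9131.063535

L=574.125 V=9131.064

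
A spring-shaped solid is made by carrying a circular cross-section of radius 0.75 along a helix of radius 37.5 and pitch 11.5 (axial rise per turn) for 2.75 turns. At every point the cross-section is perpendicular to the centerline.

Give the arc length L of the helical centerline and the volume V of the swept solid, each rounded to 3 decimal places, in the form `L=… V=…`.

2πR = 2π·37.5 = 235.619449
per-turn = √(235.619449² + 11.5²) = √(55516.5248 + 132.25) = √55648.7748 = 235.899925
L = 2.75 × 235.899925 = 648.724795
V = π·0.75² × L = 1.767146 × 648.724795 = 1146.391340

L=648.725 V=1146.391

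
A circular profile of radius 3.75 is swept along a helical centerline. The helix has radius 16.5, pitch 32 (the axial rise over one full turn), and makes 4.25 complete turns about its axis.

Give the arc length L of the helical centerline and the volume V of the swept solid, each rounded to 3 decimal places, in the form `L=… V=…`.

2πR = 2π·16.5 = 103.672558
per-turn = √(103.672558² + 32²) = √(10747.9992 + 1024) = √11771.9992 = 108.498844
L = 4.25 × 108.498844 = 461.120088
V = π·3.75² × L = 44.178647 × 461.120088 = 20371.661443

L=461.120 V=20371.661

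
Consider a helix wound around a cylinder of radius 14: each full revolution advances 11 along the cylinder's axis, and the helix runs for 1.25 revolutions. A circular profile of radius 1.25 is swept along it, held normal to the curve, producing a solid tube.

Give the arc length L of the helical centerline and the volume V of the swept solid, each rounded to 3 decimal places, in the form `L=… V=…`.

L=110.812 V=543.948

2πR = 2π·14 = 87.964594
per-turn = √(87.964594² + 11²) = √(7737.7699 + 121) = √7858.7699 = 88.649703
L = 1.25 × 88.649703 = 110.812129
V = π·1.25² × L = 4.908739 × 110.812129 = 543.947765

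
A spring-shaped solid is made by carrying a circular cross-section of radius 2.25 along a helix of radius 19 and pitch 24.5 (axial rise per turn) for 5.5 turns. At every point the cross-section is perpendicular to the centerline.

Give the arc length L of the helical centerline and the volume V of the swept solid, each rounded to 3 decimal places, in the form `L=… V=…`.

L=670.277 V=10660.301

2πR = 2π·19 = 119.380521
per-turn = √(119.380521² + 24.5²) = √(14251.7088 + 600.25) = √14851.9588 = 121.868613
L = 5.5 × 121.868613 = 670.277370
V = π·2.25² × L = 15.904313 × 670.277370 = 10660.300957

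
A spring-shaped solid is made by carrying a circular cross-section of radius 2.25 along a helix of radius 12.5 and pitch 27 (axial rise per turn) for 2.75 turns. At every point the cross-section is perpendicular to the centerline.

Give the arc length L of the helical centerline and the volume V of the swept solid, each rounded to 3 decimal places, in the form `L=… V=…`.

L=228.391 V=3632.399

2πR = 2π·12.5 = 78.539816
per-turn = √(78.539816² + 27²) = √(6168.5028 + 729) = √6897.5028 = 83.051206
L = 2.75 × 83.051206 = 228.390815
V = π·2.25² × L = 15.904313 × 228.390815 = 3632.398971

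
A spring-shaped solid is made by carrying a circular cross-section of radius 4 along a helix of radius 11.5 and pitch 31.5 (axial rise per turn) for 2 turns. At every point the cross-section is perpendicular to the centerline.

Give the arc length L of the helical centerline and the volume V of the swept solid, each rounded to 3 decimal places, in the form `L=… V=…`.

L=157.649 V=7924.283

2πR = 2π·11.5 = 72.256631
per-turn = √(72.256631² + 31.5²) = √(5221.0207 + 992.25) = √6213.2707 = 78.824303
L = 2 × 78.824303 = 157.648606
V = π·4² × L = 50.265482 × 157.648606 = 7924.283230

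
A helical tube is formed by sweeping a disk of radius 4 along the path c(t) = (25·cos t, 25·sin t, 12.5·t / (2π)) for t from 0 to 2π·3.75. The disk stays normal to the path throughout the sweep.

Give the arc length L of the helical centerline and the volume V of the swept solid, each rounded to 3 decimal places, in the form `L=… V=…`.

L=590.911 V=29702.415

2πR = 2π·25 = 157.079633
per-turn = √(157.079633² + 12.5²) = √(24674.0110 + 156.25) = √24830.2610 = 157.576207
L = 3.75 × 157.576207 = 590.910776
V = π·4² × L = 50.265482 × 590.910776 = 29702.415252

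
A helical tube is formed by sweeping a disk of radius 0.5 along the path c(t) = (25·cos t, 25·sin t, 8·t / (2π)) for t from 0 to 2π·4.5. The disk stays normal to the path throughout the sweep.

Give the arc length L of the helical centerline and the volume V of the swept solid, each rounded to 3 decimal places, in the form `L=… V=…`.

L=707.774 V=555.885

2πR = 2π·25 = 157.079633
per-turn = √(157.079633² + 8²) = √(24674.0110 + 64) = √24738.0110 = 157.283219
L = 4.5 × 157.283219 = 707.774486
V = π·0.5² × L = 0.785398 × 707.774486 = 555.884781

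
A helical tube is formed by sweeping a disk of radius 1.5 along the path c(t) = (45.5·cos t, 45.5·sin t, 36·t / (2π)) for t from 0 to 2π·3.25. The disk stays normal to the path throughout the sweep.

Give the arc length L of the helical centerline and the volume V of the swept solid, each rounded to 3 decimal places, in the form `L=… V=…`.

2πR = 2π·45.5 = 285.884931
per-turn = √(285.884931² + 36²) = √(81730.1940 + 1296) = √83026.1940 = 288.142663
L = 3.25 × 288.142663 = 936.463654
V = π·1.5² × L = 7.068583 × 936.463654 = 6619.471503

L=936.464 V=6619.472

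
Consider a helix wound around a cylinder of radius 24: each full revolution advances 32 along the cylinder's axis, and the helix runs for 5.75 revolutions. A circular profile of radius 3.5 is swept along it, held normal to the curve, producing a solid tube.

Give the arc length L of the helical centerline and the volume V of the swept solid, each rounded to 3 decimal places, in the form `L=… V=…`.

L=886.388 V=34112.193

2πR = 2π·24 = 150.796447
per-turn = √(150.796447² + 32²) = √(22739.5685 + 1024) = √23763.5685 = 154.154366
L = 5.75 × 154.154366 = 886.387604
V = π·3.5² × L = 38.484510 × 886.387604 = 34112.192623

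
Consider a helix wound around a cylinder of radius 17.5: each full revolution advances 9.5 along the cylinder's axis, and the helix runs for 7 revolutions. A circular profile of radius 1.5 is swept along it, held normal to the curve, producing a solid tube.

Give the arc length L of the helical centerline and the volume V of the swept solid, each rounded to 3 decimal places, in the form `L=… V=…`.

L=772.558 V=5460.888

2πR = 2π·17.5 = 109.955743
per-turn = √(109.955743² + 9.5²) = √(12090.2654 + 90.25) = √12180.5154 = 110.365372
L = 7 × 110.365372 = 772.557606
V = π·1.5² × L = 7.068583 × 772.557606 = 5460.887922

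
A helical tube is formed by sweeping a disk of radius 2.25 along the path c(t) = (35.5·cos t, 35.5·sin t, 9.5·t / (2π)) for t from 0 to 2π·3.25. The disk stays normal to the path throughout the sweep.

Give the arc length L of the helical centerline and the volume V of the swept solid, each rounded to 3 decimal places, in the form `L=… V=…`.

L=725.580 V=11539.847

2πR = 2π·35.5 = 223.053078
per-turn = √(223.053078² + 9.5²) = √(49752.6758 + 90.25) = √49842.9258 = 223.255293
L = 3.25 × 223.255293 = 725.579702
V = π·2.25² × L = 15.904313 × 725.579702 = 11539.846545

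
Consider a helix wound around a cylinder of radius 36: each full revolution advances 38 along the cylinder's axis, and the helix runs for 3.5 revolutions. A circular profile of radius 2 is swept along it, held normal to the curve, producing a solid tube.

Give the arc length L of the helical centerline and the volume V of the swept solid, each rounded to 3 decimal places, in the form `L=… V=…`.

L=802.775 V=10087.973

2πR = 2π·36 = 226.194671
per-turn = √(226.194671² + 38²) = √(51164.0292 + 1444) = √52608.0292 = 229.364403
L = 3.5 × 229.364403 = 802.775409
V = π·2² × L = 12.566371 × 802.775409 = 10087.973314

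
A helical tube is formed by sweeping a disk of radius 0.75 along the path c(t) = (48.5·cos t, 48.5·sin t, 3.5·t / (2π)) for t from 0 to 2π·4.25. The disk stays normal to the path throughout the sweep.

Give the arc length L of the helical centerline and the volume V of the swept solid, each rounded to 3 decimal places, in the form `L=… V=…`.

L=1295.207 V=2288.820

2πR = 2π·48.5 = 304.734487
per-turn = √(304.734487² + 3.5²) = √(92863.1078 + 12.25) = √92875.3578 = 304.754586
L = 4.25 × 304.754586 = 1295.206991
V = π·0.75² × L = 1.767146 × 1295.206991 = 2288.819683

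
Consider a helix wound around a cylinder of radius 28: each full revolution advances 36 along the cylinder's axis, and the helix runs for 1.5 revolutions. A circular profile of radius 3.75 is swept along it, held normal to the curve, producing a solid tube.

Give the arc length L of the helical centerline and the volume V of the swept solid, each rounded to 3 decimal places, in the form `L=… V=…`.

L=269.362 V=11900.052

2πR = 2π·28 = 175.929189
per-turn = √(175.929189² + 36²) = √(30951.0794 + 1296) = √32247.0794 = 179.574718
L = 1.5 × 179.574718 = 269.362077
V = π·3.75² × L = 44.178647 × 269.362077 = 11900.052042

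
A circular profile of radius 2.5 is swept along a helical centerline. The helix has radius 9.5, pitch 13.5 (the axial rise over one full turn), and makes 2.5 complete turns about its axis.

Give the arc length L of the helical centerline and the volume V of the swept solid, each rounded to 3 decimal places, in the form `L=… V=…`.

L=152.995 V=3004.043

2πR = 2π·9.5 = 59.690260
per-turn = √(59.690260² + 13.5²) = √(3562.9272 + 182.25) = √3745.1772 = 61.197853
L = 2.5 × 61.197853 = 152.994632
V = π·2.5² × L = 19.634954 × 152.994632 = 3004.042575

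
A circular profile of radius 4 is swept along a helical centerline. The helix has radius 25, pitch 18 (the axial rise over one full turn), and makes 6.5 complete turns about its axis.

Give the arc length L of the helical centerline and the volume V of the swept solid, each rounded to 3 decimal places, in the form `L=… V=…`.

L=1027.699 V=51657.804

2πR = 2π·25 = 157.079633
per-turn = √(157.079633² + 18²) = √(24674.0110 + 324) = √24998.0110 = 158.107593
L = 6.5 × 158.107593 = 1027.699355
V = π·4² × L = 50.265482 × 1027.699355 = 51657.803915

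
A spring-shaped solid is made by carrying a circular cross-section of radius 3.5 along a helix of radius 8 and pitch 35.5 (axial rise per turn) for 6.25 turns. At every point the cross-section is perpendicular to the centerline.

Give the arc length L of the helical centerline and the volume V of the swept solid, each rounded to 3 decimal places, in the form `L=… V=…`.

L=384.610 V=14801.513

2πR = 2π·8 = 50.265482
per-turn = √(50.265482² + 35.5²) = √(2526.6187 + 1260.25) = √3786.8687 = 61.537539
L = 6.25 × 61.537539 = 384.609620
V = π·3.5² × L = 38.484510 × 384.609620 = 14801.512761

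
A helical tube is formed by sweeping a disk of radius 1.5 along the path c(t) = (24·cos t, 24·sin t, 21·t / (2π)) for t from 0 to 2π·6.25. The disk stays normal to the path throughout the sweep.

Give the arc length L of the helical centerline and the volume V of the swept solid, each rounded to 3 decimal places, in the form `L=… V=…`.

2πR = 2π·24 = 150.796447
per-turn = √(150.796447² + 21²) = √(22739.5685 + 441) = √23180.5685 = 152.251662
L = 6.25 × 152.251662 = 951.572887
V = π·1.5² × L = 7.068583 × 951.572887 = 6726.272378

L=951.573 V=6726.272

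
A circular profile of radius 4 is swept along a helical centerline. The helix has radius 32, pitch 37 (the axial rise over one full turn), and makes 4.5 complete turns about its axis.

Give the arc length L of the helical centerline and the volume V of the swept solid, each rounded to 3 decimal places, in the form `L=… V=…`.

2πR = 2π·32 = 201.061930
per-turn = √(201.061930² + 37²) = √(40425.8996 + 1369) = √41794.8996 = 204.438009
L = 4.5 × 204.438009 = 919.971042
V = π·4² × L = 50.265482 × 919.971042 = 46242.788255

L=919.971 V=46242.788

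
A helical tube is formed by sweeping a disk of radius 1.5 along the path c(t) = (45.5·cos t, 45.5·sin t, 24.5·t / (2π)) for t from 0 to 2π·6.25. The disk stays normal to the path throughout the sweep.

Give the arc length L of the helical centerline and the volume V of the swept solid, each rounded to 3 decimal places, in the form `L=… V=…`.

2πR = 2π·45.5 = 285.884931
per-turn = √(285.884931² + 24.5²) = √(81730.1940 + 600.25) = √82330.4440 = 286.932821
L = 6.25 × 286.932821 = 1793.330134
V = π·1.5² × L = 7.068583 × 1793.330134 = 12676.303744

L=1793.330 V=12676.304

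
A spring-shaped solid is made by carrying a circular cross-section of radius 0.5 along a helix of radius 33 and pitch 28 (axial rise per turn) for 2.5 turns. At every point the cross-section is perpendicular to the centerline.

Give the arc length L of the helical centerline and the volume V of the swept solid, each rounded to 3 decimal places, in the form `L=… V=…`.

2πR = 2π·33 = 207.345115
per-turn = √(207.345115² + 28²) = √(42991.9968 + 784) = √43775.9968 = 209.227142
L = 2.5 × 209.227142 = 523.067854
V = π·0.5² × L = 0.785398 × 523.067854 = 410.816532

L=523.068 V=410.817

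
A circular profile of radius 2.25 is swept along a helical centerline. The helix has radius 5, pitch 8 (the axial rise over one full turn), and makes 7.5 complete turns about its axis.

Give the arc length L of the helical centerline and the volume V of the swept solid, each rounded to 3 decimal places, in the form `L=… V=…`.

L=243.139 V=3866.957

2πR = 2π·5 = 31.415927
per-turn = √(31.415927² + 8²) = √(986.9604 + 64) = √1050.9604 = 32.418520
L = 7.5 × 32.418520 = 243.138900
V = π·2.25² × L = 15.904313 × 243.138900 = 3866.957124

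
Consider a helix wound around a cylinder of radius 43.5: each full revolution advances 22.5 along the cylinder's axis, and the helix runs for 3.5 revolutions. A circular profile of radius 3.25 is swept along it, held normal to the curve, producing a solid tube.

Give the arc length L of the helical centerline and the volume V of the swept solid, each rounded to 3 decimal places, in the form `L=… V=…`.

L=959.851 V=31850.802

2πR = 2π·43.5 = 273.318561
per-turn = √(273.318561² + 22.5²) = √(74703.0357 + 506.25) = √75209.2857 = 274.243114
L = 3.5 × 274.243114 = 959.850900
V = π·3.25² × L = 33.183072 × 959.850900 = 31850.801907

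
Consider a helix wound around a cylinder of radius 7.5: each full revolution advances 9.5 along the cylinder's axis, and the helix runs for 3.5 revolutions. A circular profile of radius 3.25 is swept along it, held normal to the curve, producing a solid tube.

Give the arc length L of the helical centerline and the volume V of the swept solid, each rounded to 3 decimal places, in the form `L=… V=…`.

2πR = 2π·7.5 = 47.123890
per-turn = √(47.123890² + 9.5²) = √(2220.6610 + 90.25) = √2310.9110 = 48.071936
L = 3.5 × 48.071936 = 168.251775
V = π·3.25² × L = 33.183072 × 168.251775 = 5583.110816

L=168.252 V=5583.111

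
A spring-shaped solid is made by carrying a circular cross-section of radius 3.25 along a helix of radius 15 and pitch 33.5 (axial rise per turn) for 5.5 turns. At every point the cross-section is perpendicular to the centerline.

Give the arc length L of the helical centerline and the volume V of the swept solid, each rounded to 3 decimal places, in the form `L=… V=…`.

2πR = 2π·15 = 94.247780
per-turn = √(94.247780² + 33.5²) = √(8882.6440 + 1122.25) = √10004.8940 = 100.024467
L = 5.5 × 100.024467 = 550.134567
V = π·3.25² × L = 33.183072 × 550.134567 = 18255.155184

L=550.135 V=18255.155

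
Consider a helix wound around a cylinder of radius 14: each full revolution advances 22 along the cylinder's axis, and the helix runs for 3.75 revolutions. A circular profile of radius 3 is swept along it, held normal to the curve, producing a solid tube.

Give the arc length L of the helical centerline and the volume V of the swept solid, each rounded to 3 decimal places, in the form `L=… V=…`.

2πR = 2π·14 = 87.964594
per-turn = √(87.964594² + 22²) = √(7737.7699 + 484) = √8221.7699 = 90.673976
L = 3.75 × 90.673976 = 340.027408
V = π·3² × L = 28.274334 × 340.027408 = 9614.048477

L=340.027 V=9614.048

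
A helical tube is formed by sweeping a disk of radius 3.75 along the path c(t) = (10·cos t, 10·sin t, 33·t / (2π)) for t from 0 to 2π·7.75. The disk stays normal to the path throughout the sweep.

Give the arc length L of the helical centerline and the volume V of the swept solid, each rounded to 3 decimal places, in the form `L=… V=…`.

2πR = 2π·10 = 62.831853
per-turn = √(62.831853² + 33²) = √(3947.8418 + 1089) = √5036.8418 = 70.970711
L = 7.75 × 70.970711 = 550.023007
V = π·3.75² × L = 44.178647 × 550.023007 = 24299.272099

L=550.023 V=24299.272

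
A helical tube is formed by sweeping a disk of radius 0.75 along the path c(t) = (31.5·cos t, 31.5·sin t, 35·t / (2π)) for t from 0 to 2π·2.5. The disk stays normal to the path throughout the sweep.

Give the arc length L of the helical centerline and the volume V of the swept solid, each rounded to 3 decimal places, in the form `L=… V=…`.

L=502.478 V=887.952

2πR = 2π·31.5 = 197.920337
per-turn = √(197.920337² + 35²) = √(39172.4599 + 1225) = √40397.4599 = 200.991194
L = 2.5 × 200.991194 = 502.477984
V = π·0.75² × L = 1.767146 × 502.477984 = 887.951893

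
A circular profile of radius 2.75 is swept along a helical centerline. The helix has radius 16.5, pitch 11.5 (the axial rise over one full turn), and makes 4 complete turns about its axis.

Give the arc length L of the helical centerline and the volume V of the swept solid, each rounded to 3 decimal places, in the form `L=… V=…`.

L=417.234 V=9912.762

2πR = 2π·16.5 = 103.672558
per-turn = √(103.672558² + 11.5²) = √(10747.9992 + 132.25) = √10880.2492 = 104.308433
L = 4 × 104.308433 = 417.233732
V = π·2.75² × L = 23.758294 × 417.233732 = 9912.761855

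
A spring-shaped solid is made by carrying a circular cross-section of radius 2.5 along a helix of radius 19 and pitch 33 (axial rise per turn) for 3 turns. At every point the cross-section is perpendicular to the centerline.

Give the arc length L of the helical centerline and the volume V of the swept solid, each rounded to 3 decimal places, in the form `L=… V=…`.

L=371.573 V=7295.816

2πR = 2π·19 = 119.380521
per-turn = √(119.380521² + 33²) = √(14251.7088 + 1089) = √15340.7088 = 123.857615
L = 3 × 123.857615 = 371.572845
V = π·2.5² × L = 19.634954 × 371.572845 = 7295.815742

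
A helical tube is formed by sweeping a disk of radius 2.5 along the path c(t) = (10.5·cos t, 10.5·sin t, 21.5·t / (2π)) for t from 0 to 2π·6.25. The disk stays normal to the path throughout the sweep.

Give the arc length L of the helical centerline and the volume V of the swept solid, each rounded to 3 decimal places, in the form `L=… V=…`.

2πR = 2π·10.5 = 65.973446
per-turn = √(65.973446² + 21.5²) = √(4352.4955 + 462.25) = √4814.7455 = 69.388367
L = 6.25 × 69.388367 = 433.677297
V = π·2.5² × L = 19.634954 × 433.677297 = 8515.233809

L=433.677 V=8515.234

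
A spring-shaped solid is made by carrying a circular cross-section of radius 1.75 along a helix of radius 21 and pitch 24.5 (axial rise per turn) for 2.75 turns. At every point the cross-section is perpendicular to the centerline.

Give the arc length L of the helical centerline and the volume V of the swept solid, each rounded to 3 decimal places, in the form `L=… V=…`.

L=369.056 V=3550.735

2πR = 2π·21 = 131.946891
per-turn = √(131.946891² + 24.5²) = √(17409.9822 + 600.25) = √18010.2322 = 134.202206
L = 2.75 × 134.202206 = 369.056067
V = π·1.75² × L = 9.621128 × 369.056067 = 3550.735478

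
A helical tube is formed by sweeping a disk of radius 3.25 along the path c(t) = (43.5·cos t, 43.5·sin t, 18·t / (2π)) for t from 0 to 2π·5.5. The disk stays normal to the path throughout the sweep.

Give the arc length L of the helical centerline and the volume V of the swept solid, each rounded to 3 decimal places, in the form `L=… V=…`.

L=1506.508 V=49990.580

2πR = 2π·43.5 = 273.318561
per-turn = √(273.318561² + 18²) = √(74703.0357 + 324) = √75027.0357 = 273.910635
L = 5.5 × 273.910635 = 1506.508490
V = π·3.25² × L = 33.183072 × 1506.508490 = 49990.580298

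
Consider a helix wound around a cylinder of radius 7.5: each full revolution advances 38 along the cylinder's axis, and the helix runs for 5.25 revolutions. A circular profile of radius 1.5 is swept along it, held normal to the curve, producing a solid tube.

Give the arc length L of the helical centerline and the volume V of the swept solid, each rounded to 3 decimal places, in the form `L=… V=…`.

2πR = 2π·7.5 = 47.123890
per-turn = √(47.123890² + 38²) = √(2220.6610 + 1444) = √3664.6610 = 60.536443
L = 5.25 × 60.536443 = 317.816328
V = π·1.5² × L = 7.068583 × 317.816328 = 2246.511245

L=317.816 V=2246.511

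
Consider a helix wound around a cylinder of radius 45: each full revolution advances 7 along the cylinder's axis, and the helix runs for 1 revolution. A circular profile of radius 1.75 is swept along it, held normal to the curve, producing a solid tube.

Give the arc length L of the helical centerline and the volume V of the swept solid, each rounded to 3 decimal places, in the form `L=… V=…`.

L=282.830 V=2721.143

2πR = 2π·45 = 282.743339
per-turn = √(282.743339² + 7²) = √(79943.7956 + 49) = √79992.7956 = 282.829977
L = 1 × 282.829977 = 282.829977
V = π·1.75² × L = 9.621128 × 282.829977 = 2721.143266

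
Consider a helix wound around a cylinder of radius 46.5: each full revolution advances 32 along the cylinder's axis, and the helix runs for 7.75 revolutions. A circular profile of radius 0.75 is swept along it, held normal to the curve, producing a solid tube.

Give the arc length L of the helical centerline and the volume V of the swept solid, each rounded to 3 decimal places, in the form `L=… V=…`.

2πR = 2π·46.5 = 292.168117
per-turn = √(292.168117² + 32²) = √(85362.2085 + 1024) = √86386.2085 = 293.915308
L = 7.75 × 293.915308 = 2277.843639
V = π·0.75² × L = 1.767146 × 2277.843639 = 4025.281975

L=2277.844 V=4025.282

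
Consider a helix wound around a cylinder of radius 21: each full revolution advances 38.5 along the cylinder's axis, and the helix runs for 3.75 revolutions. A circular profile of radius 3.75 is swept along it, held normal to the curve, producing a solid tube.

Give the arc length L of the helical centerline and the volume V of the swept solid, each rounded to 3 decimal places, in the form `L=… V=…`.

L=515.434 V=22771.168

2πR = 2π·21 = 131.946891
per-turn = √(131.946891² + 38.5²) = √(17409.9822 + 1482.25) = √18892.2322 = 137.449017
L = 3.75 × 137.449017 = 515.433812
V = π·3.75² × L = 44.178647 × 515.433812 = 22771.168284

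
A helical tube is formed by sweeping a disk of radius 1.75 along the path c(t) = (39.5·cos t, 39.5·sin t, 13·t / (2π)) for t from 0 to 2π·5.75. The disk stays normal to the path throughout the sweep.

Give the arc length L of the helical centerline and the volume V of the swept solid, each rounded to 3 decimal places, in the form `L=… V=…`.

L=1429.025 V=13748.830

2πR = 2π·39.5 = 248.185820
per-turn = √(248.185820² + 13²) = √(61596.2011 + 169) = √61765.2011 = 248.526057
L = 5.75 × 248.526057 = 1429.024828
V = π·1.75² × L = 9.621128 × 1429.024828 = 13748.830077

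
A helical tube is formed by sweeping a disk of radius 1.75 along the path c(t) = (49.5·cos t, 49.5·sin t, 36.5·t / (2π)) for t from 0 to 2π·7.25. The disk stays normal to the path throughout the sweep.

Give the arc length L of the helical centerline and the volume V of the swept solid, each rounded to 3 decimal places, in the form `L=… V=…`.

2πR = 2π·49.5 = 311.017673
per-turn = √(311.017673² + 36.5²) = √(96731.9927 + 1332.25) = √98064.2427 = 313.152108
L = 7.25 × 313.152108 = 2270.352783
V = π·1.75² × L = 9.621128 × 2270.352783 = 21843.353598

L=2270.353 V=21843.354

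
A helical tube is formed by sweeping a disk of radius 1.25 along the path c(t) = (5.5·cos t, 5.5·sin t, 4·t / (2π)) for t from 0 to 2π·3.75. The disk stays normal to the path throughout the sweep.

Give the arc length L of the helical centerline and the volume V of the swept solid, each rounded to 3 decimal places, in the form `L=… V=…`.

2πR = 2π·5.5 = 34.557519
per-turn = √(34.557519² + 4²) = √(1194.2221 + 16) = √1210.2221 = 34.788247
L = 3.75 × 34.788247 = 130.455926
V = π·1.25² × L = 4.908739 × 130.455926 = 640.374031

L=130.456 V=640.374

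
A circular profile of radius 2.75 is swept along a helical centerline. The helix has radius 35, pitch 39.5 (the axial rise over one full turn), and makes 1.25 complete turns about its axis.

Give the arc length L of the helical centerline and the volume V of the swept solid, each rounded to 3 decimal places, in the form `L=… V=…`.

2πR = 2π·35 = 219.911486
per-turn = √(219.911486² + 39.5²) = √(48361.0616 + 1560.25) = √49921.3116 = 223.430776
L = 1.25 × 223.430776 = 279.288470
V = π·2.75² × L = 23.758294 × 279.288470 = 6635.417698

L=279.288 V=6635.418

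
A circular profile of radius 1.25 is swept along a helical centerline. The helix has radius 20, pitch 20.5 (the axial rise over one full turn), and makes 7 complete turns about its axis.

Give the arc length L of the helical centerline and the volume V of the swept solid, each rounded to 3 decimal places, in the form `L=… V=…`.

2πR = 2π·20 = 125.663706
per-turn = √(125.663706² + 20.5²) = √(15791.3670 + 420.25) = √16211.6170 = 127.324848
L = 7 × 127.324848 = 891.273939
V = π·1.25² × L = 4.908739 × 891.273939 = 4375.030719

L=891.274 V=4375.031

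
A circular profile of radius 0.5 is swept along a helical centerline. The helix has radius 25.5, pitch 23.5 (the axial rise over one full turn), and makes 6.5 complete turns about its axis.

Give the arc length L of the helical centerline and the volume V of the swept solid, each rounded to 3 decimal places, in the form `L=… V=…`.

2πR = 2π·25.5 = 160.221225
per-turn = √(160.221225² + 23.5²) = √(25670.8410 + 552.25) = √26223.0910 = 161.935453
L = 6.5 × 161.935453 = 1052.580447
V = π·0.5² × L = 0.785398 × 1052.580447 = 826.694750

L=1052.580 V=826.695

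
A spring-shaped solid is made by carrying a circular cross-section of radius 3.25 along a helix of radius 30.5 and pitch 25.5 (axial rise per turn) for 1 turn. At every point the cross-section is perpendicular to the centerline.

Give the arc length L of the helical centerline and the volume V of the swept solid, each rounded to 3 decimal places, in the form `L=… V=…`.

L=193.326 V=6415.160

2πR = 2π·30.5 = 191.637152
per-turn = √(191.637152² + 25.5²) = √(36724.7980 + 650.25) = √37375.0480 = 193.326273
L = 1 × 193.326273 = 193.326273
V = π·3.25² × L = 33.183072 × 193.326273 = 6415.159727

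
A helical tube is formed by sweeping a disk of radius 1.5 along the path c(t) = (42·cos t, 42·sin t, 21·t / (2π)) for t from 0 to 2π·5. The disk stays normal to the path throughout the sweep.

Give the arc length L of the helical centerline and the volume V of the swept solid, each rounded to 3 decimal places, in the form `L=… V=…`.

L=1323.640 V=9356.261

2πR = 2π·42 = 263.893783
per-turn = √(263.893783² + 21²) = √(69639.9287 + 441) = √70080.9287 = 264.728028
L = 5 × 264.728028 = 1323.640139
V = π·1.5² × L = 7.068583 × 1323.640139 = 9356.260804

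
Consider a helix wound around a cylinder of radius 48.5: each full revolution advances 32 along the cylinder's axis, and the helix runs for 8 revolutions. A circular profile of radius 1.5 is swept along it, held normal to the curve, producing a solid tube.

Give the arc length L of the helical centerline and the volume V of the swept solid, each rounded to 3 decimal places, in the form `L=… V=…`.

L=2451.280 V=17327.079

2πR = 2π·48.5 = 304.734487
per-turn = √(304.734487² + 32²) = √(92863.1078 + 1024) = √93887.1078 = 306.410032
L = 8 × 306.410032 = 2451.280257
V = π·1.5² × L = 7.068583 × 2451.280257 = 17327.079109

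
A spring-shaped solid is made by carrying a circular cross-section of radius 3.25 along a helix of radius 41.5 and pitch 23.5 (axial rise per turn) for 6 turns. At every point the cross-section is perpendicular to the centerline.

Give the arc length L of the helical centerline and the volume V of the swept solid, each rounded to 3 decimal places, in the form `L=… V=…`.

2πR = 2π·41.5 = 260.752190
per-turn = √(260.752190² + 23.5²) = √(67991.7047 + 552.25) = √68543.9547 = 261.809004
L = 6 × 261.809004 = 1570.854026
V = π·3.25² × L = 33.183072 × 1570.854026 = 52125.762868

L=1570.854 V=52125.763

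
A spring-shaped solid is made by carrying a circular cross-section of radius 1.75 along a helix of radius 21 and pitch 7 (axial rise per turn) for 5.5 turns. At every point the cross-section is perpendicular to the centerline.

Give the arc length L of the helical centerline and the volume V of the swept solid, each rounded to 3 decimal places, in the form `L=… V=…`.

2πR = 2π·21 = 131.946891
per-turn = √(131.946891² + 7²) = √(17409.9822 + 49) = √17458.9822 = 132.132442
L = 5.5 × 132.132442 = 726.728430
V = π·1.75² × L = 9.621128 × 726.728430 = 6991.946881

L=726.728 V=6991.947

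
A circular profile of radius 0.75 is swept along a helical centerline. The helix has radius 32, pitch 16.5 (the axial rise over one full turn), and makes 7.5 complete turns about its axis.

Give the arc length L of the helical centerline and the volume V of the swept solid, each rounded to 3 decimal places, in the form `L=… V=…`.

2πR = 2π·32 = 201.061930
per-turn = √(201.061930² + 16.5²) = √(40425.8996 + 272.25) = √40698.1496 = 201.737824
L = 7.5 × 201.737824 = 1513.033680
V = π·0.75² × L = 1.767146 × 1513.033680 = 2673.751215

L=1513.034 V=2673.751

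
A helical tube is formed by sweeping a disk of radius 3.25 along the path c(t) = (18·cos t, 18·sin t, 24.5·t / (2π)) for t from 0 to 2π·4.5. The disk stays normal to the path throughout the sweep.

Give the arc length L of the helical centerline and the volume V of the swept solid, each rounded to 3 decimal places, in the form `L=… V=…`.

L=520.743 V=17279.843

2πR = 2π·18 = 113.097336
per-turn = √(113.097336² + 24.5²) = √(12791.0073 + 600.25) = √13391.2573 = 115.720600
L = 4.5 × 115.720600 = 520.742701
V = π·3.25² × L = 33.183072 × 520.742701 = 17279.842743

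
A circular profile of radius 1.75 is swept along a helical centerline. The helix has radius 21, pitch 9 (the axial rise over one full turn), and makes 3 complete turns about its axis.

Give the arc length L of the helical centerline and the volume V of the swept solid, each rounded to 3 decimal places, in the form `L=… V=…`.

L=396.760 V=3817.283

2πR = 2π·21 = 131.946891
per-turn = √(131.946891² + 9²) = √(17409.9822 + 81) = √17490.9822 = 132.253477
L = 3 × 132.253477 = 396.760431
V = π·1.75² × L = 9.621128 × 396.760431 = 3817.282693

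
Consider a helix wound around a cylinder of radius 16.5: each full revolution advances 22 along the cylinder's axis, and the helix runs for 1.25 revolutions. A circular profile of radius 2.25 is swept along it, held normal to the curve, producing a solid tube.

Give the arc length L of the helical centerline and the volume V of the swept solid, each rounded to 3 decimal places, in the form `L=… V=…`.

L=132.476 V=2106.946

2πR = 2π·16.5 = 103.672558
per-turn = √(103.672558² + 22²) = √(10747.9992 + 484) = √11231.9992 = 105.981127
L = 1.25 × 105.981127 = 132.476408
V = π·2.25² × L = 15.904313 × 132.476408 = 2106.946236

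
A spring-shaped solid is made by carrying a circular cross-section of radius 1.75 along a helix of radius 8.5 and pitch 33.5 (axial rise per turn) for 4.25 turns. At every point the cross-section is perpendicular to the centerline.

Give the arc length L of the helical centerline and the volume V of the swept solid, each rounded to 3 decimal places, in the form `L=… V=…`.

L=267.938 V=2577.862

2πR = 2π·8.5 = 53.407075
per-turn = √(53.407075² + 33.5²) = √(2852.3157 + 1122.25) = √3974.5657 = 63.044157
L = 4.25 × 63.044157 = 267.937665
V = π·1.75² × L = 9.621128 × 267.937665 = 2577.862440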